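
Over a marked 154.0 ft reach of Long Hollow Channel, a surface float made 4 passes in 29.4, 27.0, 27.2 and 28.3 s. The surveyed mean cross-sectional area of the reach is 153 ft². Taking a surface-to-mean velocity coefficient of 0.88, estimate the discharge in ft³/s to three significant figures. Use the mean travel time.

t̄ = (29.4 + 27.0 + 27.2 + 28.3) / 4 = 27.975 s
v_surface = L / t̄ = 154.0 / 27.975 = 5.505 ft/s
v_mean = 0.88 × 5.505 = 4.844 ft/s
Q = A × v_mean = 153 × 4.844 = 741.2 ft³/s

741 ft³/s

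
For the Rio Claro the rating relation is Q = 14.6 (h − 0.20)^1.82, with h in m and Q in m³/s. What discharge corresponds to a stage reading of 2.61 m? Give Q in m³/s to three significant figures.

72.4 m³/s

Q = 14.6 × (2.61 − 0.20)^1.82 = 14.6 × 2.41^1.82 = 72.38 m³/s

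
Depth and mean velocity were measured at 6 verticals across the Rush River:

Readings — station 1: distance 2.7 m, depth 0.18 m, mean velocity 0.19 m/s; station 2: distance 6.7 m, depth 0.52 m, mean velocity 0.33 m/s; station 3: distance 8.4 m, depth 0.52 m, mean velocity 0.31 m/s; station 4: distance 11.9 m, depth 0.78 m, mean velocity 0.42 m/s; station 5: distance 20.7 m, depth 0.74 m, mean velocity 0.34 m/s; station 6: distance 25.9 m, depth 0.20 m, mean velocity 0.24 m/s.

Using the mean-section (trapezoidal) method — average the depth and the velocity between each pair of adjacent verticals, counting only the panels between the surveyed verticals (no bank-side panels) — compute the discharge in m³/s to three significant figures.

Panel 1-2: Δb = 4 m, d̄ = (0.18+0.52)/2 = 0.35, v̄ = (0.19+0.33)/2 = 0.26 → q = 4×0.35×0.26 = 0.3640 m³/s
Panel 2-3: Δb = 1.7 m, d̄ = (0.52+0.52)/2 = 0.52, v̄ = (0.33+0.31)/2 = 0.32 → q = 1.7×0.52×0.32 = 0.2829 m³/s
Panel 3-4: Δb = 3.5 m, d̄ = (0.52+0.78)/2 = 0.65, v̄ = (0.31+0.42)/2 = 0.365 → q = 3.5×0.65×0.365 = 0.8304 m³/s
Panel 4-5: Δb = 8.8 m, d̄ = (0.78+0.74)/2 = 0.76, v̄ = (0.42+0.34)/2 = 0.38 → q = 8.8×0.76×0.38 = 2.541 m³/s
Panel 5-6: Δb = 5.2 m, d̄ = (0.74+0.20)/2 = 0.47, v̄ = (0.34+0.24)/2 = 0.29 → q = 5.2×0.47×0.29 = 0.7088 m³/s
Q = Σ q = 4.727 m³/s

4.73 m³/s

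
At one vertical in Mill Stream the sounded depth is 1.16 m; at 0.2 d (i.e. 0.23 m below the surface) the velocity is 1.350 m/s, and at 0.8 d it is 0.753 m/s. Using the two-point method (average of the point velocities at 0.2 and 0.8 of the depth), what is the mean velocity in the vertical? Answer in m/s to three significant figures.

v̄ = (1.350 + 0.753) / 2 = 1.052 m/s

1.05 m/s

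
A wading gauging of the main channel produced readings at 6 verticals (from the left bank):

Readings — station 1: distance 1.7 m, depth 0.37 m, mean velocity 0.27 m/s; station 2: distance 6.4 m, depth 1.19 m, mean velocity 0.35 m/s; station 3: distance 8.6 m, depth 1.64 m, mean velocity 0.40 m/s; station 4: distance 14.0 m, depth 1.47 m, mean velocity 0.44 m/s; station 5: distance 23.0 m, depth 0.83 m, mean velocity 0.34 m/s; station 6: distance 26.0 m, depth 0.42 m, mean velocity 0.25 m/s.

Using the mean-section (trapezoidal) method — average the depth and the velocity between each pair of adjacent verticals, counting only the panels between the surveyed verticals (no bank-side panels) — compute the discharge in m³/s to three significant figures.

10.4 m³/s

Panel 1-2: Δb = 4.7 m, d̄ = (0.37+1.19)/2 = 0.78, v̄ = (0.27+0.35)/2 = 0.31 → q = 4.7×0.78×0.31 = 1.136 m³/s
Panel 2-3: Δb = 2.2 m, d̄ = (1.19+1.64)/2 = 1.415, v̄ = (0.35+0.40)/2 = 0.375 → q = 2.2×1.415×0.375 = 1.167 m³/s
Panel 3-4: Δb = 5.4 m, d̄ = (1.64+1.47)/2 = 1.555, v̄ = (0.40+0.44)/2 = 0.42 → q = 5.4×1.555×0.42 = 3.527 m³/s
Panel 4-5: Δb = 9 m, d̄ = (1.47+0.83)/2 = 1.15, v̄ = (0.44+0.34)/2 = 0.39 → q = 9×1.15×0.39 = 4.037 m³/s
Panel 5-6: Δb = 3 m, d̄ = (0.83+0.42)/2 = 0.625, v̄ = (0.34+0.25)/2 = 0.295 → q = 3×0.625×0.295 = 0.5531 m³/s
Q = Σ q = 10.42 m³/s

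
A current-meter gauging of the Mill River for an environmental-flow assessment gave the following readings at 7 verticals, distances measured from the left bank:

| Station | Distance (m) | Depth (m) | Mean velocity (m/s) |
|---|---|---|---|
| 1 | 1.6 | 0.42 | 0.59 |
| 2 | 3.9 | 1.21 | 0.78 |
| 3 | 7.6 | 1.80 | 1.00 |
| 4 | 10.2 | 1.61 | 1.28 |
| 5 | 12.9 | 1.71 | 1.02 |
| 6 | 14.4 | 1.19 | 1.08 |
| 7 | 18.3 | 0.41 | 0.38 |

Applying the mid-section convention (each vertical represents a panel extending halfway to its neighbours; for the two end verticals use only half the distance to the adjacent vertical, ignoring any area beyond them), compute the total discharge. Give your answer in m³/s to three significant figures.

w_1 = (3.9 − 1.6)/2 = 1.15 m; q_1 = 0.59 × 0.42 × 1.15 = 0.2850 m³/s
w_2 = (7.6 − 1.6)/2 = 3 m; q_2 = 0.78 × 1.21 × 3 = 2.831 m³/s
w_3 = (10.2 − 3.9)/2 = 3.15 m; q_3 = 1.00 × 1.80 × 3.15 = 5.670 m³/s
w_4 = (12.9 − 7.6)/2 = 2.65 m; q_4 = 1.28 × 1.61 × 2.65 = 5.461 m³/s
w_5 = (14.4 − 10.2)/2 = 2.1 m; q_5 = 1.02 × 1.71 × 2.1 = 3.663 m³/s
w_6 = (18.3 − 12.9)/2 = 2.7 m; q_6 = 1.08 × 1.19 × 2.7 = 3.470 m³/s
w_7 = (18.3 − 14.4)/2 = 1.95 m; q_7 = 0.38 × 0.41 × 1.95 = 0.3038 m³/s
Q = Σ qᵢ = 21.68 m³/s

21.7 m³/s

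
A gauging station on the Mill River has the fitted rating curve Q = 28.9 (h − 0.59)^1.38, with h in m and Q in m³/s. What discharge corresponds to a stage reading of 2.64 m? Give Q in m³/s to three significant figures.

77.8 m³/s

Q = 28.9 × (2.64 − 0.59)^1.38 = 28.9 × 2.05^1.38 = 77.82 m³/s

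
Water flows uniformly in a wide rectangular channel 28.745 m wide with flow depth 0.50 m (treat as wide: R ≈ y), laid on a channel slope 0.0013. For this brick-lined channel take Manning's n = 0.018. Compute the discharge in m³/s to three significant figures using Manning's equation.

18.1 m³/s

A = b·y = 28.745 × 0.50 = 14.37 m²
Wide channel: R ≈ y = 0.50 m
Q = (1/n)·A·R^(2/3)·S^(1/2) = (1/0.018) × 14.37 × 0.5000^(2/3) × 0.0013^(1/2) = 18.14 m³/s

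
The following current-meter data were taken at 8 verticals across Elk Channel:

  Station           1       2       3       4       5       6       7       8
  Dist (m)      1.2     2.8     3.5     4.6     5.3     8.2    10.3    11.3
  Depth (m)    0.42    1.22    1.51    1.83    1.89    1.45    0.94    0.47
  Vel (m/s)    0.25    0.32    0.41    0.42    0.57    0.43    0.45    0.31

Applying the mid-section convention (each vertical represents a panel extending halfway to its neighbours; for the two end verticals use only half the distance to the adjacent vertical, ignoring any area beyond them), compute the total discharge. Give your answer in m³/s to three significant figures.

w_1 = (2.8 − 1.2)/2 = 0.8 m; q_1 = 0.25 × 0.42 × 0.8 = 0.08400 m³/s
w_2 = (3.5 − 1.2)/2 = 1.15 m; q_2 = 0.32 × 1.22 × 1.15 = 0.4490 m³/s
w_3 = (4.6 − 2.8)/2 = 0.9 m; q_3 = 0.41 × 1.51 × 0.9 = 0.5572 m³/s
w_4 = (5.3 − 3.5)/2 = 0.9 m; q_4 = 0.42 × 1.83 × 0.9 = 0.6917 m³/s
w_5 = (8.2 − 4.6)/2 = 1.8 m; q_5 = 0.57 × 1.89 × 1.8 = 1.939 m³/s
w_6 = (10.3 − 5.3)/2 = 2.5 m; q_6 = 0.43 × 1.45 × 2.5 = 1.559 m³/s
w_7 = (11.3 − 8.2)/2 = 1.55 m; q_7 = 0.45 × 0.94 × 1.55 = 0.6557 m³/s
w_8 = (11.3 − 10.3)/2 = 0.5 m; q_8 = 0.31 × 0.47 × 0.5 = 0.07285 m³/s
Q = Σ qᵢ = 6.008 m³/s

6.01 m³/s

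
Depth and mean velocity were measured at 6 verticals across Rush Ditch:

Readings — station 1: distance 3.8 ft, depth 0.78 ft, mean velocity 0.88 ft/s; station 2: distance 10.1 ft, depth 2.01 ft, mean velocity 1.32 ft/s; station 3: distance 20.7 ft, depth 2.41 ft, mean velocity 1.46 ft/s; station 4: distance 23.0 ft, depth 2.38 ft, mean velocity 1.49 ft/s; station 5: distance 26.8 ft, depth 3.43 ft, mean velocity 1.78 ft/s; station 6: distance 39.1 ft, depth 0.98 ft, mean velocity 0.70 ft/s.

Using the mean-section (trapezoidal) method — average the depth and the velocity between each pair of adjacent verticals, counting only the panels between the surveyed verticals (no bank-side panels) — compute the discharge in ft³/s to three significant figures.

102 ft³/s

Panel 1-2: Δb = 6.3 ft, d̄ = (0.78+2.01)/2 = 1.395, v̄ = (0.88+1.32)/2 = 1.1 → q = 6.3×1.395×1.1 = 9.667 ft³/s
Panel 2-3: Δb = 10.6 ft, d̄ = (2.01+2.41)/2 = 2.21, v̄ = (1.32+1.46)/2 = 1.39 → q = 10.6×2.21×1.39 = 32.56 ft³/s
Panel 3-4: Δb = 2.3 ft, d̄ = (2.41+2.38)/2 = 2.395, v̄ = (1.46+1.49)/2 = 1.475 → q = 2.3×2.395×1.475 = 8.125 ft³/s
Panel 4-5: Δb = 3.8 ft, d̄ = (2.38+3.43)/2 = 2.905, v̄ = (1.49+1.78)/2 = 1.635 → q = 3.8×2.905×1.635 = 18.05 ft³/s
Panel 5-6: Δb = 12.3 ft, d̄ = (3.43+0.98)/2 = 2.205, v̄ = (1.78+0.70)/2 = 1.24 → q = 12.3×2.205×1.24 = 33.63 ft³/s
Q = Σ q = 102.0 ft³/s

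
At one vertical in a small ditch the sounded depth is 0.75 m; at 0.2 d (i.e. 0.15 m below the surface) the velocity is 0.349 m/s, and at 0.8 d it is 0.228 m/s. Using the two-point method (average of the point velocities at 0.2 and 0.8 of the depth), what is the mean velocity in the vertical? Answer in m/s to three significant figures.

0.289 m/s

v̄ = (0.349 + 0.228) / 2 = 0.2885 m/s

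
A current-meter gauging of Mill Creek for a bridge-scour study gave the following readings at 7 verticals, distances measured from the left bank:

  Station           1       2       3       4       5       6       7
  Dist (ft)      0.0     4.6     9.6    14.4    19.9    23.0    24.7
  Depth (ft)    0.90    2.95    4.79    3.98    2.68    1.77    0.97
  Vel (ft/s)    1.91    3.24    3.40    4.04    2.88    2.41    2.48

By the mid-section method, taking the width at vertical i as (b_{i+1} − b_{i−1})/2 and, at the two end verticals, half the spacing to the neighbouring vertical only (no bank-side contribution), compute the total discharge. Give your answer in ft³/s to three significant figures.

w_1 = (4.6 − 0.0)/2 = 2.3 ft; q_1 = 1.91 × 0.90 × 2.3 = 3.954 ft³/s
w_2 = (9.6 − 0.0)/2 = 4.8 ft; q_2 = 3.24 × 2.95 × 4.8 = 45.88 ft³/s
w_3 = (14.4 − 4.6)/2 = 4.9 ft; q_3 = 3.40 × 4.79 × 4.9 = 79.80 ft³/s
w_4 = (19.9 − 9.6)/2 = 5.15 ft; q_4 = 4.04 × 3.98 × 5.15 = 82.81 ft³/s
w_5 = (23.0 − 14.4)/2 = 4.3 ft; q_5 = 2.88 × 2.68 × 4.3 = 33.19 ft³/s
w_6 = (24.7 − 19.9)/2 = 2.4 ft; q_6 = 2.41 × 1.77 × 2.4 = 10.24 ft³/s
w_7 = (24.7 − 23.0)/2 = 0.85 ft; q_7 = 2.48 × 0.97 × 0.85 = 2.045 ft³/s
Q = Σ qᵢ = 257.9 ft³/s

258 ft³/s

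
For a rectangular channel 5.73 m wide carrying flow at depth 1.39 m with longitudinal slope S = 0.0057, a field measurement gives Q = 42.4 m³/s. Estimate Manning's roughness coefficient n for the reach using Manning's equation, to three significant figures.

0.0136

A = b·y = 5.73 × 1.39 = 7.965 m²
P = b + 2y = 5.73 + 2×1.39 = 8.510 m
R = A/P = 7.965/8.510 = 0.9359 m
n = (1/Q)·A·R^(2/3)·S^(1/2) = (1/42.4) × 7.965 × 0.9568 × 0.07550 = 0.01357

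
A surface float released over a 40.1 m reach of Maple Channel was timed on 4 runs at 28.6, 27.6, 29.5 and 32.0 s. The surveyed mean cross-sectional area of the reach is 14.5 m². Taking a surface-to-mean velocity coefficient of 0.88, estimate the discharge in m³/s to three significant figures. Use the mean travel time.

17.4 m³/s

t̄ = (28.6 + 27.6 + 29.5 + 32.0) / 4 = 29.425 s
v_surface = L / t̄ = 40.1 / 29.425 = 1.363 m/s
v_mean = 0.88 × 1.363 = 1.199 m/s
Q = A × v_mean = 14.5 × 1.199 = 17.39 m³/s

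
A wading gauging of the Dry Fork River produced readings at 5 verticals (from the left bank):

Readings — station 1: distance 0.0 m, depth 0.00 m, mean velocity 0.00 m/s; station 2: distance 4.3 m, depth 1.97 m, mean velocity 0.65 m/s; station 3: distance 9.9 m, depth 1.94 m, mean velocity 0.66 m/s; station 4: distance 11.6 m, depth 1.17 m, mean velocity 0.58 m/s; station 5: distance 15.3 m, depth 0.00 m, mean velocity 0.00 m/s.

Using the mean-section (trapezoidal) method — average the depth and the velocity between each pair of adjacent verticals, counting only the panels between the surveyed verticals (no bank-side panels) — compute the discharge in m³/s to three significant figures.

10.8 m³/s

Panel 1-2: Δb = 4.3 m, d̄ = (0.00+1.97)/2 = 0.985, v̄ = (0.00+0.65)/2 = 0.325 → q = 4.3×0.985×0.325 = 1.377 m³/s
Panel 2-3: Δb = 5.6 m, d̄ = (1.97+1.94)/2 = 1.955, v̄ = (0.65+0.66)/2 = 0.655 → q = 5.6×1.955×0.655 = 7.171 m³/s
Panel 3-4: Δb = 1.7 m, d̄ = (1.94+1.17)/2 = 1.555, v̄ = (0.66+0.58)/2 = 0.62 → q = 1.7×1.555×0.62 = 1.639 m³/s
Panel 4-5: Δb = 3.7 m, d̄ = (1.17+0.00)/2 = 0.585, v̄ = (0.58+0.00)/2 = 0.29 → q = 3.7×0.585×0.29 = 0.6277 m³/s
Q = Σ q = 10.81 m³/s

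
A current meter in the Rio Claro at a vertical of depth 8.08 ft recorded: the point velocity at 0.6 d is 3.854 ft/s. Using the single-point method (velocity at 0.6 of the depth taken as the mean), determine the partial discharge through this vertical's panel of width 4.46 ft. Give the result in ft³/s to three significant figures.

139 ft³/s

v̄ = v₀.₆ = 3.854 ft/s
q = v̄ × d × w = 3.854 × 8.08 × 4.46 = 138.9 ft³/s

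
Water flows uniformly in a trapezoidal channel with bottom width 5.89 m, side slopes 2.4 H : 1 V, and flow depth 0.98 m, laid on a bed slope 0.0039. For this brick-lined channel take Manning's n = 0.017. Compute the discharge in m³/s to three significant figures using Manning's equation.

A = (b + z·y)·y = (5.89 + 2.4×0.98)×0.98 = 8.077 m²
P = b + 2y√(1+z²) = 5.89 + 2×0.98×√(1+2.4²) = 10.99 m
R = A/P = 8.077/10.99 = 0.7352 m
Q = (1/n)·A·R^(2/3)·S^(1/2) = (1/0.017) × 8.077 × 0.7352^(2/3) × 0.0039^(1/2) = 24.17 m³/s

24.2 m³/s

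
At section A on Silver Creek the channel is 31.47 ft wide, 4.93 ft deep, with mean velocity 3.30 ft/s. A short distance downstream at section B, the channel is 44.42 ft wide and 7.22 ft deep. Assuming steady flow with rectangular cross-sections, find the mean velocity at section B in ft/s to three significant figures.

1.60 ft/s

Q = A₁V₁ = (31.47×4.93) × 3.30 = 512.0 ft³/s
A₂ = 44.42 × 7.22 = 320.7 ft²
V₂ = Q/A₂ = 512.0/320.7 = 1.596 ft/s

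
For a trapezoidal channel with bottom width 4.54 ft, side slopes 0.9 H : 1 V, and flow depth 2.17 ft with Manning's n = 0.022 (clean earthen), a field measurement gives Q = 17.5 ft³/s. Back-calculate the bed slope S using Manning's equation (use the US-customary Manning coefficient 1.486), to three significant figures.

A = (b + z·y)·y = (4.54 + 0.9×2.17)×2.17 = 14.09 ft²
P = b + 2y√(1+z²) = 4.54 + 2×2.17×√(1+0.9²) = 10.38 ft
R = A/P = 14.09/10.38 = 1.358 ft
S = (Q·n / (1.486·A·R^(2/3)))² = (17.5×0.022 / (1.486×14.09×1.226))² = 0.0002249

0.000225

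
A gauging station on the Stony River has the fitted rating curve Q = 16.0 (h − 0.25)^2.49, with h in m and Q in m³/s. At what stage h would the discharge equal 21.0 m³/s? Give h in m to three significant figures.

h − h₀ = (Q/C)^(1/b) = (21.0/16.0)^(1/2.49) = 1.115 m
h = 0.25 + 1.115 = 1.365 m

1.37 m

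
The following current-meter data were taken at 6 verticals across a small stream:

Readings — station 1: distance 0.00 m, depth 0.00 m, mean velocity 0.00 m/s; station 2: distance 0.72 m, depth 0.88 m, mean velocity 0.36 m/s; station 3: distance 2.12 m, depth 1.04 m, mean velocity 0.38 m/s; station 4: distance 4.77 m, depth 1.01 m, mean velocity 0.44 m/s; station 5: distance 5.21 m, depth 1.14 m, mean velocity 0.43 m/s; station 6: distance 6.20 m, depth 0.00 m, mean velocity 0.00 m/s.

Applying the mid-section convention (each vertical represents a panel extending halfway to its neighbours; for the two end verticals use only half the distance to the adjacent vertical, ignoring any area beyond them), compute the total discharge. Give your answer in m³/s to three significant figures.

w_2 = (2.12 − 0.00)/2 = 1.06 m; q_2 = 0.36 × 0.88 × 1.06 = 0.3358 m³/s
w_3 = (4.77 − 0.72)/2 = 2.025 m; q_3 = 0.38 × 1.04 × 2.025 = 0.8003 m³/s
w_4 = (5.21 − 2.12)/2 = 1.545 m; q_4 = 0.44 × 1.01 × 1.545 = 0.6866 m³/s
w_5 = (6.20 − 4.77)/2 = 0.715 m; q_5 = 0.43 × 1.14 × 0.715 = 0.3505 m³/s
Stations 1, 6 contribute zero (depth or velocity is 0).
Q = Σ qᵢ = 2.173 m³/s

2.17 m³/s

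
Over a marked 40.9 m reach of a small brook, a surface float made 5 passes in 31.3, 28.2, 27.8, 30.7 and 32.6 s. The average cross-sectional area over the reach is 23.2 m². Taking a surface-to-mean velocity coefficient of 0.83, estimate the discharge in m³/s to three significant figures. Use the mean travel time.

t̄ = (31.3 + 28.2 + 27.8 + 30.7 + 32.6) / 5 = 30.12 s
v_surface = L / t̄ = 40.9 / 30.12 = 1.358 m/s
v_mean = 0.83 × 1.358 = 1.127 m/s
Q = A × v_mean = 23.2 × 1.127 = 26.15 m³/s

26.1 m³/s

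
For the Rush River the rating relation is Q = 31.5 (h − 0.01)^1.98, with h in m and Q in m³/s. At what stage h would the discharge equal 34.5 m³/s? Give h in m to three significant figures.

h − h₀ = (Q/C)^(1/b) = (34.5/31.5)^(1/1.98) = 1.047 m
h = 0.01 + 1.047 = 1.057 m

1.06 m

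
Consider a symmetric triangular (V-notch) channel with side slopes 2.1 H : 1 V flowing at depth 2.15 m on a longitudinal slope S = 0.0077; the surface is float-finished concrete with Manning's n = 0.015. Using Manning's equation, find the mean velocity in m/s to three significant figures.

A = z·y² = 2.1×2.15² = 9.707 m²
P = 2y√(1+z²) = 2×2.15×√(1+2.1²) = 10.00 m
R = A/P = 9.707/10.00 = 0.9706 m
Q = (1/n)·A·R^(2/3)·S^(1/2) = (1/0.015) × 9.707 × 0.9706^(2/3) × 0.0077^(1/2) = 55.67 m³/s
V = Q/A = 55.67/9.707 = 5.735 m/s

5.73 m/s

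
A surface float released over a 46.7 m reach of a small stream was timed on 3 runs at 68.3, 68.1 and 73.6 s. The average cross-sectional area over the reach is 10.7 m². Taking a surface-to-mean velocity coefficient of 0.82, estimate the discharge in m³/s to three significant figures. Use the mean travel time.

5.85 m³/s

t̄ = (68.3 + 68.1 + 73.6) / 3 = 70 s
v_surface = L / t̄ = 46.7 / 70 = 0.6671 m/s
v_mean = 0.82 × 0.6671 = 0.5471 m/s
Q = A × v_mean = 10.7 × 0.5471 = 5.854 m³/s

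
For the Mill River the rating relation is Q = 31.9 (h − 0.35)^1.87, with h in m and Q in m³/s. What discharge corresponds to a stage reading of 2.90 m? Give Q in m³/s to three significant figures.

Q = 31.9 × (2.90 − 0.35)^1.87 = 31.9 × 2.55^1.87 = 183.7 m³/s

184 m³/s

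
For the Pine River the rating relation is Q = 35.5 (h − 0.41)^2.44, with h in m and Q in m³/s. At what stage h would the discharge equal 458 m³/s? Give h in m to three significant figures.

3.26 m

h − h₀ = (Q/C)^(1/b) = (458/35.5)^(1/2.44) = 2.852 m
h = 0.41 + 2.852 = 3.262 m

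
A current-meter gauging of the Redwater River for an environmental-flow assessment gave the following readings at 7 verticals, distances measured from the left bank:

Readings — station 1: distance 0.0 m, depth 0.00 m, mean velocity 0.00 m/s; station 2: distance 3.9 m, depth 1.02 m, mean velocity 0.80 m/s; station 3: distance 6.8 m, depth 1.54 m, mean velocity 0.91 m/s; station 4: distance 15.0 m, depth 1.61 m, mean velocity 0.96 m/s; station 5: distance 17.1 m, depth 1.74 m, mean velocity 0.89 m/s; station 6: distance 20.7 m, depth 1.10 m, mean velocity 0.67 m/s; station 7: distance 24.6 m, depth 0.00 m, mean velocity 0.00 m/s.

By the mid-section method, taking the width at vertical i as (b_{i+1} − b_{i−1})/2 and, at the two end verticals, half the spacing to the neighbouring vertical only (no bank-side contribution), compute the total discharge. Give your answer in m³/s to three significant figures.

w_2 = (6.8 − 0.0)/2 = 3.4 m; q_2 = 0.80 × 1.02 × 3.4 = 2.774 m³/s
w_3 = (15.0 − 3.9)/2 = 5.55 m; q_3 = 0.91 × 1.54 × 5.55 = 7.778 m³/s
w_4 = (17.1 − 6.8)/2 = 5.15 m; q_4 = 0.96 × 1.61 × 5.15 = 7.960 m³/s
w_5 = (20.7 − 15.0)/2 = 2.85 m; q_5 = 0.89 × 1.74 × 2.85 = 4.414 m³/s
w_6 = (24.6 − 17.1)/2 = 3.75 m; q_6 = 0.67 × 1.10 × 3.75 = 2.764 m³/s
Stations 1, 7 contribute zero (depth or velocity is 0).
Q = Σ qᵢ = 25.69 m³/s

25.7 m³/s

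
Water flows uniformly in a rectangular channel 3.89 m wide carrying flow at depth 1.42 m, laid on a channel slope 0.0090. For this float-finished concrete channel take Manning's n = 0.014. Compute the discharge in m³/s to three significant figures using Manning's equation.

A = b·y = 3.89 × 1.42 = 5.524 m²
P = b + 2y = 3.89 + 2×1.42 = 6.730 m
R = A/P = 5.524/6.730 = 0.8208 m
Q = (1/n)·A·R^(2/3)·S^(1/2) = (1/0.014) × 5.524 × 0.8208^(2/3) × 0.0090^(1/2) = 32.81 m³/s

32.8 m³/s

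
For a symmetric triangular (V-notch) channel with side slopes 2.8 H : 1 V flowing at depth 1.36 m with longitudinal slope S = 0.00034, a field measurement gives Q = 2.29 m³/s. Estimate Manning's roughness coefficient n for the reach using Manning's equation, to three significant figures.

0.0310

A = z·y² = 2.8×1.36² = 5.179 m²
P = 2y√(1+z²) = 2×1.36×√(1+2.8²) = 8.087 m
R = A/P = 5.179/8.087 = 0.6404 m
n = (1/Q)·A·R^(2/3)·S^(1/2) = (1/2.29) × 5.179 × 0.7430 × 0.01844 = 0.03098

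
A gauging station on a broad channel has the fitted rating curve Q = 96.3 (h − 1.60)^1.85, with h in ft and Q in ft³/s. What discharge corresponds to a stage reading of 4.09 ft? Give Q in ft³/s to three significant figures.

521 ft³/s

Q = 96.3 × (4.09 − 1.60)^1.85 = 96.3 × 2.49^1.85 = 520.7 ft³/s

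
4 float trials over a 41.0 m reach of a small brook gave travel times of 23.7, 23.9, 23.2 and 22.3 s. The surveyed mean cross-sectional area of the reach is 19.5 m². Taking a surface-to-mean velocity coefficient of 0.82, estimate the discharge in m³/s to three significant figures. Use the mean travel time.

t̄ = (23.7 + 23.9 + 23.2 + 22.3) / 4 = 23.275 s
v_surface = L / t̄ = 41.0 / 23.275 = 1.762 m/s
v_mean = 0.82 × 1.762 = 1.444 m/s
Q = A × v_mean = 19.5 × 1.444 = 28.17 m³/s

28.2 m³/s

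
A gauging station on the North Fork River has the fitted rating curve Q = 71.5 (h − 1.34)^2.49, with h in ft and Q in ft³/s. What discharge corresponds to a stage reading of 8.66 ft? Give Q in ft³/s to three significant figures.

10200 ft³/s

Q = 71.5 × (8.66 − 1.34)^2.49 = 71.5 × 7.32^2.49 = 10160 ft³/s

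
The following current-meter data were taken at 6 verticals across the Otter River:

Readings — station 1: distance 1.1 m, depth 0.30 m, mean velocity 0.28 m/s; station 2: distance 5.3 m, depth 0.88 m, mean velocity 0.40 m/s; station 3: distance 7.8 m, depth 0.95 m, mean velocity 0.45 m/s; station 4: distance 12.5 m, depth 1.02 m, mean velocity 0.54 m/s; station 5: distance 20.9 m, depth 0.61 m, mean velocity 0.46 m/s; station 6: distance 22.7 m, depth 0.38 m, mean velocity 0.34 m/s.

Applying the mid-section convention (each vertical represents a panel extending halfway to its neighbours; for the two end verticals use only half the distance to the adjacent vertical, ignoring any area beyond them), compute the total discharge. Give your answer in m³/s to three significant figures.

w_1 = (5.3 − 1.1)/2 = 2.1 m; q_1 = 0.28 × 0.30 × 2.1 = 0.1764 m³/s
w_2 = (7.8 − 1.1)/2 = 3.35 m; q_2 = 0.40 × 0.88 × 3.35 = 1.179 m³/s
w_3 = (12.5 − 5.3)/2 = 3.6 m; q_3 = 0.45 × 0.95 × 3.6 = 1.539 m³/s
w_4 = (20.9 − 7.8)/2 = 6.55 m; q_4 = 0.54 × 1.02 × 6.55 = 3.608 m³/s
w_5 = (22.7 − 12.5)/2 = 5.1 m; q_5 = 0.46 × 0.61 × 5.1 = 1.431 m³/s
w_6 = (22.7 − 20.9)/2 = 0.9 m; q_6 = 0.34 × 0.38 × 0.9 = 0.1163 m³/s
Q = Σ qᵢ = 8.050 m³/s

8.05 m³/s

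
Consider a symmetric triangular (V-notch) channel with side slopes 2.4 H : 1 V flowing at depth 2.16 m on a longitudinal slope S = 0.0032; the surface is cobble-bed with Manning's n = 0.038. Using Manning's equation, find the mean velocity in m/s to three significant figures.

1.49 m/s

A = z·y² = 2.4×2.16² = 11.20 m²
P = 2y√(1+z²) = 2×2.16×√(1+2.4²) = 11.23 m
R = A/P = 11.20/11.23 = 0.9969 m
Q = (1/n)·A·R^(2/3)·S^(1/2) = (1/0.038) × 11.20 × 0.9969^(2/3) × 0.0032^(1/2) = 16.63 m³/s
V = Q/A = 16.63/11.20 = 1.486 m/s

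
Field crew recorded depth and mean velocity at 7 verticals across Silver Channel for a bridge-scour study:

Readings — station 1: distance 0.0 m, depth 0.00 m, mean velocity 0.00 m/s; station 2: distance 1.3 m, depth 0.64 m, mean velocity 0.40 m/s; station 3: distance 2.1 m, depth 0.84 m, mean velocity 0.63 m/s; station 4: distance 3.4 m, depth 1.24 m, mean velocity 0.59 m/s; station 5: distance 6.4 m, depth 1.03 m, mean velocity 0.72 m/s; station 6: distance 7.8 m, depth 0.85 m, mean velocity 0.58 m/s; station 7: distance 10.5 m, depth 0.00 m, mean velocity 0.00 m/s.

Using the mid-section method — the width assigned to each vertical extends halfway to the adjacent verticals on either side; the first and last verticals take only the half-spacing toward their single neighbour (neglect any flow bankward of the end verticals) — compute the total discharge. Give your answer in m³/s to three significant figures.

w_2 = (2.1 − 0.0)/2 = 1.05 m; q_2 = 0.40 × 0.64 × 1.05 = 0.2688 m³/s
w_3 = (3.4 − 1.3)/2 = 1.05 m; q_3 = 0.63 × 0.84 × 1.05 = 0.5557 m³/s
w_4 = (6.4 − 2.1)/2 = 2.15 m; q_4 = 0.59 × 1.24 × 2.15 = 1.573 m³/s
w_5 = (7.8 − 3.4)/2 = 2.2 m; q_5 = 0.72 × 1.03 × 2.2 = 1.632 m³/s
w_6 = (10.5 − 6.4)/2 = 2.05 m; q_6 = 0.58 × 0.85 × 2.05 = 1.011 m³/s
Stations 1, 7 contribute zero (depth or velocity is 0).
Q = Σ qᵢ = 5.040 m³/s

5.04 m³/s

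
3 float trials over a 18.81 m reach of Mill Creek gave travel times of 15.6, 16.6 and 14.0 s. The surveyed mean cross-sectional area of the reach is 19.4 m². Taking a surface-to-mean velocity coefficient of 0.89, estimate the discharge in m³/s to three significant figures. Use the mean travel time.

t̄ = (15.6 + 16.6 + 14.0) / 3 = 15.4 s
v_surface = L / t̄ = 18.81 / 15.4 = 1.221 m/s
v_mean = 0.89 × 1.221 = 1.087 m/s
Q = A × v_mean = 19.4 × 1.087 = 21.09 m³/s

21.1 m³/s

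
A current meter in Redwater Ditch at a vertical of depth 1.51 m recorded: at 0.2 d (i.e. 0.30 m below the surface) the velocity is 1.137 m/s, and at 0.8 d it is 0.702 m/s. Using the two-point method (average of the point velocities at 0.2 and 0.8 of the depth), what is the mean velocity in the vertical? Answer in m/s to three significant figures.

0.920 m/s

v̄ = (1.137 + 0.702) / 2 = 0.9195 m/s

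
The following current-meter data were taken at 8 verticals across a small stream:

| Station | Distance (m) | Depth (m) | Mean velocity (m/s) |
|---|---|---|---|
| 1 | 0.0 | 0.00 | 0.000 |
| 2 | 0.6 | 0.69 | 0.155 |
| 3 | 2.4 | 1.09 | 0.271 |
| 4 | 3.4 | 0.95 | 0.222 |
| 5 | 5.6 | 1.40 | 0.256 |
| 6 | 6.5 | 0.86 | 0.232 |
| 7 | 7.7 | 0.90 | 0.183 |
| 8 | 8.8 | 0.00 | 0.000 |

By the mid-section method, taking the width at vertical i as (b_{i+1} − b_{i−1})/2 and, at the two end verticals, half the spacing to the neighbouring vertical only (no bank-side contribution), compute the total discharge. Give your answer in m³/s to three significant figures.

1.83 m³/s

w_2 = (2.4 − 0.0)/2 = 1.2 m; q_2 = 0.155 × 0.69 × 1.2 = 0.1283 m³/s
w_3 = (3.4 − 0.6)/2 = 1.4 m; q_3 = 0.271 × 1.09 × 1.4 = 0.4135 m³/s
w_4 = (5.6 − 2.4)/2 = 1.6 m; q_4 = 0.222 × 0.95 × 1.6 = 0.3374 m³/s
w_5 = (6.5 − 3.4)/2 = 1.55 m; q_5 = 0.256 × 1.40 × 1.55 = 0.5555 m³/s
w_6 = (7.7 − 5.6)/2 = 1.05 m; q_6 = 0.232 × 0.86 × 1.05 = 0.2095 m³/s
w_7 = (8.8 − 6.5)/2 = 1.15 m; q_7 = 0.183 × 0.90 × 1.15 = 0.1894 m³/s
Stations 1, 8 contribute zero (depth or velocity is 0).
Q = Σ qᵢ = 1.834 m³/s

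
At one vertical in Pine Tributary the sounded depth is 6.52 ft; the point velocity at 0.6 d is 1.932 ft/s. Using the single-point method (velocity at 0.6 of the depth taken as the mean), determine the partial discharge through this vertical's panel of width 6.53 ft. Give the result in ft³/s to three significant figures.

v̄ = v₀.₆ = 1.932 ft/s
q = v̄ × d × w = 1.932 × 6.52 × 6.53 = 82.26 ft³/s

82.3 ft³/s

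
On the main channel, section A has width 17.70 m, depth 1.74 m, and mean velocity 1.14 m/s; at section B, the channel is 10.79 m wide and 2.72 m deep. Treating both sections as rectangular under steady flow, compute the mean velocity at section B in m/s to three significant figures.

1.20 m/s

Q = A₁V₁ = (17.70×1.74) × 1.14 = 35.11 m³/s
A₂ = 10.79 × 2.72 = 29.35 m²
V₂ = Q/A₂ = 35.11/29.35 = 1.196 m/s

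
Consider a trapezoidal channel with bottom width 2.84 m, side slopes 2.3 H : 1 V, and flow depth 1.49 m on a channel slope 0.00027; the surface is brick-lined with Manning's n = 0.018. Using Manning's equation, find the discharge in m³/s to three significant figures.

7.98 m³/s

A = (b + z·y)·y = (2.84 + 2.3×1.49)×1.49 = 9.338 m²
P = b + 2y√(1+z²) = 2.84 + 2×1.49×√(1+2.3²) = 10.31 m
R = A/P = 9.338/10.31 = 0.9054 m
Q = (1/n)·A·R^(2/3)·S^(1/2) = (1/0.018) × 9.338 × 0.9054^(2/3) × 0.00027^(1/2) = 7.978 m³/s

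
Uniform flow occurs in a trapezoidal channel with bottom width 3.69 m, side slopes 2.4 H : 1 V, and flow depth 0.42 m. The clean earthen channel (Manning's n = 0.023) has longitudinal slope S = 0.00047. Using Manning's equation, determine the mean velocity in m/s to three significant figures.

0.455 m/s

A = (b + z·y)·y = (3.69 + 2.4×0.42)×0.42 = 1.973 m²
P = b + 2y√(1+z²) = 3.69 + 2×0.42×√(1+2.4²) = 5.874 m
R = A/P = 1.973/5.874 = 0.3359 m
Q = (1/n)·A·R^(2/3)·S^(1/2) = (1/0.023) × 1.973 × 0.3359^(2/3) × 0.00047^(1/2) = 0.8987 m³/s
V = Q/A = 0.8987/1.973 = 0.4555 m/s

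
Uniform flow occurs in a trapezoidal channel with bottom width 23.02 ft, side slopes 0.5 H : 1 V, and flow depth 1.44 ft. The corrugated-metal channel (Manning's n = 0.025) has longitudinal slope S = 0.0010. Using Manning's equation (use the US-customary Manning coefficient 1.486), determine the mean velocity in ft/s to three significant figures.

A = (b + z·y)·y = (23.02 + 0.5×1.44)×1.44 = 34.19 ft²
P = b + 2y√(1+z²) = 23.02 + 2×1.44×√(1+0.5²) = 26.24 ft
R = A/P = 34.19/26.24 = 1.303 ft
Q = (1.486/n)·A·R^(2/3)·S^(1/2) = (1.486/0.025) × 34.19 × 1.303^(2/3) × 0.0010^(1/2) = 76.65 ft³/s
V = Q/A = 76.65/34.19 = 2.242 ft/s

2.24 ft/s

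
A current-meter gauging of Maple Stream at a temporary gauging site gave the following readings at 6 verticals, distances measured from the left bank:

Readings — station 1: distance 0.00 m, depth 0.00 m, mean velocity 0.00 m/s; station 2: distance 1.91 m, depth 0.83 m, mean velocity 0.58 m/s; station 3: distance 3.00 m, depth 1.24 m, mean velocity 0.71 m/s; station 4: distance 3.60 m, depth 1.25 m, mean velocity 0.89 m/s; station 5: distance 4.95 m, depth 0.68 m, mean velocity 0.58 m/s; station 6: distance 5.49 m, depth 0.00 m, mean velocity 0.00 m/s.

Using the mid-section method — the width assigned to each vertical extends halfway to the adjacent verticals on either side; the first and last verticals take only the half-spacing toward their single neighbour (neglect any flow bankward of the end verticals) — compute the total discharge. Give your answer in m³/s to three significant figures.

2.92 m³/s

w_2 = (3.00 − 0.00)/2 = 1.5 m; q_2 = 0.58 × 0.83 × 1.5 = 0.7221 m³/s
w_3 = (3.60 − 1.91)/2 = 0.845 m; q_3 = 0.71 × 1.24 × 0.845 = 0.7439 m³/s
w_4 = (4.95 − 3.00)/2 = 0.975 m; q_4 = 0.89 × 1.25 × 0.975 = 1.085 m³/s
w_5 = (5.49 − 3.60)/2 = 0.945 m; q_5 = 0.58 × 0.68 × 0.945 = 0.3727 m³/s
Stations 1, 6 contribute zero (depth or velocity is 0).
Q = Σ qᵢ = 2.923 m³/s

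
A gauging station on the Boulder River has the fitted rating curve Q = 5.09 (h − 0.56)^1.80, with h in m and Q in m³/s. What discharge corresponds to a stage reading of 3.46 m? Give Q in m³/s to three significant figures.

34.6 m³/s

Q = 5.09 × (3.46 − 0.56)^1.80 = 5.09 × 2.9^1.80 = 34.60 m³/s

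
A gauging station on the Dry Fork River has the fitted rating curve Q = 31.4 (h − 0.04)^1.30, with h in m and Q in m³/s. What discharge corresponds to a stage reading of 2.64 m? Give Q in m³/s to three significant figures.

109 m³/s

Q = 31.4 × (2.64 − 0.04)^1.30 = 31.4 × 2.6^1.30 = 108.7 m³/s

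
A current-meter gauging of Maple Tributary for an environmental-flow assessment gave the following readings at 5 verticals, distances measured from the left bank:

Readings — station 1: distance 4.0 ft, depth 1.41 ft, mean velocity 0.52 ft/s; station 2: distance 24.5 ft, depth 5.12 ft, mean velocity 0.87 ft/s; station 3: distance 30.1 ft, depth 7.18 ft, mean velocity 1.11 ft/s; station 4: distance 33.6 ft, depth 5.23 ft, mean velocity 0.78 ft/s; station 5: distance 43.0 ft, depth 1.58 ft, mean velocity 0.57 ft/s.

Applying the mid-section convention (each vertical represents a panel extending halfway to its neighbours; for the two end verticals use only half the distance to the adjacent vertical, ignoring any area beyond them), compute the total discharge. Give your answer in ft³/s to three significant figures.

w_1 = (24.5 − 4.0)/2 = 10.25 ft; q_1 = 0.52 × 1.41 × 10.25 = 7.515 ft³/s
w_2 = (30.1 − 4.0)/2 = 13.05 ft; q_2 = 0.87 × 5.12 × 13.05 = 58.13 ft³/s
w_3 = (33.6 − 24.5)/2 = 4.55 ft; q_3 = 1.11 × 7.18 × 4.55 = 36.26 ft³/s
w_4 = (43.0 − 30.1)/2 = 6.45 ft; q_4 = 0.78 × 5.23 × 6.45 = 26.31 ft³/s
w_5 = (43.0 − 33.6)/2 = 4.7 ft; q_5 = 0.57 × 1.58 × 4.7 = 4.233 ft³/s
Q = Σ qᵢ = 132.5 ft³/s

132 ft³/s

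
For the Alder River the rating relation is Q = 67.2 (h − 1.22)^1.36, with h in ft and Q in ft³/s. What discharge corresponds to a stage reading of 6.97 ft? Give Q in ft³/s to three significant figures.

725 ft³/s

Q = 67.2 × (6.97 − 1.22)^1.36 = 67.2 × 5.75^1.36 = 725.3 ft³/s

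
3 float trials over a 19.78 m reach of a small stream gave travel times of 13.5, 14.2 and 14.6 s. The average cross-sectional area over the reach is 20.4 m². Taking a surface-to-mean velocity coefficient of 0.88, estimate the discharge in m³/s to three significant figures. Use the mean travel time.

25.2 m³/s

t̄ = (13.5 + 14.2 + 14.6) / 3 = 14.1 s
v_surface = L / t̄ = 19.78 / 14.1 = 1.403 m/s
v_mean = 0.88 × 1.403 = 1.234 m/s
Q = A × v_mean = 20.4 × 1.234 = 25.18 m³/s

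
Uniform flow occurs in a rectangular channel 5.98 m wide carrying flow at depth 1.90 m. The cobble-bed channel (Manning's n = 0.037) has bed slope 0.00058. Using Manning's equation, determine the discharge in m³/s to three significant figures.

A = b·y = 5.98 × 1.90 = 11.36 m²
P = b + 2y = 5.98 + 2×1.90 = 9.780 m
R = A/P = 11.36/9.780 = 1.162 m
Q = (1/n)·A·R^(2/3)·S^(1/2) = (1/0.037) × 11.36 × 1.162^(2/3) × 0.00058^(1/2) = 8.173 m³/s

8.17 m³/s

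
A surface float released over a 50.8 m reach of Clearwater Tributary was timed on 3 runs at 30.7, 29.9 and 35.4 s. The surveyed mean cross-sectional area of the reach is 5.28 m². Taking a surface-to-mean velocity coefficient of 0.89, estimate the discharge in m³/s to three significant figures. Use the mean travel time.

t̄ = (30.7 + 29.9 + 35.4) / 3 = 32 s
v_surface = L / t̄ = 50.8 / 32 = 1.588 m/s
v_mean = 0.89 × 1.588 = 1.413 m/s
Q = A × v_mean = 5.28 × 1.413 = 7.460 m³/s

7.46 m³/s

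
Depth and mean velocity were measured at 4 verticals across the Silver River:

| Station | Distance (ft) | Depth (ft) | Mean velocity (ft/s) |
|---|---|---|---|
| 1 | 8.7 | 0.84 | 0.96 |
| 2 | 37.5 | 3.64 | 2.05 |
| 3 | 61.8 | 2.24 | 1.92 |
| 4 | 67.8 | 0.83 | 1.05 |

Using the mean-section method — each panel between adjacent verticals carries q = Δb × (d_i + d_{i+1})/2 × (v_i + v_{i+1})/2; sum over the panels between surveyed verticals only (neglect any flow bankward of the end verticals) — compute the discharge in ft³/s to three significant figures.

253 ft³/s

Panel 1-2: Δb = 28.8 ft, d̄ = (0.84+3.64)/2 = 2.24, v̄ = (0.96+2.05)/2 = 1.505 → q = 28.8×2.24×1.505 = 97.09 ft³/s
Panel 2-3: Δb = 24.3 ft, d̄ = (3.64+2.24)/2 = 2.94, v̄ = (2.05+1.92)/2 = 1.985 → q = 24.3×2.94×1.985 = 141.8 ft³/s
Panel 3-4: Δb = 6 ft, d̄ = (2.24+0.83)/2 = 1.535, v̄ = (1.92+1.05)/2 = 1.485 → q = 6×1.535×1.485 = 13.68 ft³/s
Q = Σ q = 252.6 ft³/s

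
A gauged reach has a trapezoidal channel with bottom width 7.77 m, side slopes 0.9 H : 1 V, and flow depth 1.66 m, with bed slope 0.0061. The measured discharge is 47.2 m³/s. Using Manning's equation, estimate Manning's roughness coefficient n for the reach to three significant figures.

A = (b + z·y)·y = (7.77 + 0.9×1.66)×1.66 = 15.38 m²
P = b + 2y√(1+z²) = 7.77 + 2×1.66×√(1+0.9²) = 12.24 m
R = A/P = 15.38/12.24 = 1.257 m
n = (1/Q)·A·R^(2/3)·S^(1/2) = (1/47.2) × 15.38 × 1.165 × 0.07810 = 0.02963

0.0296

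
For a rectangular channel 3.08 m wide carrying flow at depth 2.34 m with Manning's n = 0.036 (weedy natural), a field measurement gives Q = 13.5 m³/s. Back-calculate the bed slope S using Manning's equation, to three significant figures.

0.00502

A = b·y = 3.08 × 2.34 = 7.207 m²
P = b + 2y = 3.08 + 2×2.34 = 7.760 m
R = A/P = 7.207/7.760 = 0.9288 m
S = (Q·n / (1·A·R^(2/3)))² = (13.5×0.036 / (1×7.207×0.9519))² = 0.005018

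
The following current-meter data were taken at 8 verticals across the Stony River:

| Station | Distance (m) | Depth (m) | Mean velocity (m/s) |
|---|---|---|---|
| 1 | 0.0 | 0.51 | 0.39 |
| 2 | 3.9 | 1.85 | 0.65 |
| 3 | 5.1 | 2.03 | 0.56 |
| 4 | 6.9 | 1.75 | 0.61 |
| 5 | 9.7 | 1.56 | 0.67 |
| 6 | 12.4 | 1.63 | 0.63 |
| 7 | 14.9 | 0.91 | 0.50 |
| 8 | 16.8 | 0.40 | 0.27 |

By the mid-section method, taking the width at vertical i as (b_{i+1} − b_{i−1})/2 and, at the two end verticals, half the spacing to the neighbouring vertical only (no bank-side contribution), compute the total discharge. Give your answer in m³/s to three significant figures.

w_1 = (3.9 − 0.0)/2 = 1.95 m; q_1 = 0.39 × 0.51 × 1.95 = 0.3879 m³/s
w_2 = (5.1 − 0.0)/2 = 2.55 m; q_2 = 0.65 × 1.85 × 2.55 = 3.066 m³/s
w_3 = (6.9 − 3.9)/2 = 1.5 m; q_3 = 0.56 × 2.03 × 1.5 = 1.705 m³/s
w_4 = (9.7 − 5.1)/2 = 2.3 m; q_4 = 0.61 × 1.75 × 2.3 = 2.455 m³/s
w_5 = (12.4 − 6.9)/2 = 2.75 m; q_5 = 0.67 × 1.56 × 2.75 = 2.874 m³/s
w_6 = (14.9 − 9.7)/2 = 2.6 m; q_6 = 0.63 × 1.63 × 2.6 = 2.670 m³/s
w_7 = (16.8 − 12.4)/2 = 2.2 m; q_7 = 0.50 × 0.91 × 2.2 = 1.001 m³/s
w_8 = (16.8 − 14.9)/2 = 0.95 m; q_8 = 0.27 × 0.40 × 0.95 = 0.1026 m³/s
Q = Σ qᵢ = 14.26 m³/s

14.3 m³/s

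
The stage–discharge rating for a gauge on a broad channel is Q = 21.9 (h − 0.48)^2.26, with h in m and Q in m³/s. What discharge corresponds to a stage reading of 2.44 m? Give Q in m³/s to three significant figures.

Q = 21.9 × (2.44 − 0.48)^2.26 = 21.9 × 1.96^2.26 = 100.2 m³/s

100 m³/s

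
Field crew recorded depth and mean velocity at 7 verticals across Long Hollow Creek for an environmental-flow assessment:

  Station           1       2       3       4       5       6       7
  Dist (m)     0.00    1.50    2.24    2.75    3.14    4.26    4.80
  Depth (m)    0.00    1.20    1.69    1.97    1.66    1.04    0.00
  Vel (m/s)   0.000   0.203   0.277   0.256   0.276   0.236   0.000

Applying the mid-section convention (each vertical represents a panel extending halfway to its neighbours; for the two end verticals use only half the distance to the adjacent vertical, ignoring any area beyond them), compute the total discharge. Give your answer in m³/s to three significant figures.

1.34 m³/s

w_2 = (2.24 − 0.00)/2 = 1.12 m; q_2 = 0.203 × 1.20 × 1.12 = 0.2728 m³/s
w_3 = (2.75 − 1.50)/2 = 0.625 m; q_3 = 0.277 × 1.69 × 0.625 = 0.2926 m³/s
w_4 = (3.14 − 2.24)/2 = 0.45 m; q_4 = 0.256 × 1.97 × 0.45 = 0.2269 m³/s
w_5 = (4.26 − 2.75)/2 = 0.755 m; q_5 = 0.276 × 1.66 × 0.755 = 0.3459 m³/s
w_6 = (4.80 − 3.14)/2 = 0.83 m; q_6 = 0.236 × 1.04 × 0.83 = 0.2037 m³/s
Stations 1, 7 contribute zero (depth or velocity is 0).
Q = Σ qᵢ = 1.342 m³/s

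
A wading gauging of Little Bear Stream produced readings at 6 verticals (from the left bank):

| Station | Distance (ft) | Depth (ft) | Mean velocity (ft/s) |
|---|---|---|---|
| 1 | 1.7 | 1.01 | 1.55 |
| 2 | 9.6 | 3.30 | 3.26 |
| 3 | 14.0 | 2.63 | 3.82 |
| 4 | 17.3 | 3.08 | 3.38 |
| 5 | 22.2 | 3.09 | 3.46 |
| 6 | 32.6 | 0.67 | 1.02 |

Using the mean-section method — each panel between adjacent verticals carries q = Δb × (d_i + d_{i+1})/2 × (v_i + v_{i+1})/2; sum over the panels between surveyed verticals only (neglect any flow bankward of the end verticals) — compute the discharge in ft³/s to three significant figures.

Panel 1-2: Δb = 7.9 ft, d̄ = (1.01+3.30)/2 = 2.155, v̄ = (1.55+3.26)/2 = 2.405 → q = 7.9×2.155×2.405 = 40.94 ft³/s
Panel 2-3: Δb = 4.4 ft, d̄ = (3.30+2.63)/2 = 2.965, v̄ = (3.26+3.82)/2 = 3.54 → q = 4.4×2.965×3.54 = 46.18 ft³/s
Panel 3-4: Δb = 3.3 ft, d̄ = (2.63+3.08)/2 = 2.855, v̄ = (3.82+3.38)/2 = 3.6 → q = 3.3×2.855×3.6 = 33.92 ft³/s
Panel 4-5: Δb = 4.9 ft, d̄ = (3.08+3.09)/2 = 3.085, v̄ = (3.38+3.46)/2 = 3.42 → q = 4.9×3.085×3.42 = 51.70 ft³/s
Panel 5-6: Δb = 10.4 ft, d̄ = (3.09+0.67)/2 = 1.88, v̄ = (3.46+1.02)/2 = 2.24 → q = 10.4×1.88×2.24 = 43.80 ft³/s
Q = Σ q = 216.5 ft³/s

217 ft³/s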